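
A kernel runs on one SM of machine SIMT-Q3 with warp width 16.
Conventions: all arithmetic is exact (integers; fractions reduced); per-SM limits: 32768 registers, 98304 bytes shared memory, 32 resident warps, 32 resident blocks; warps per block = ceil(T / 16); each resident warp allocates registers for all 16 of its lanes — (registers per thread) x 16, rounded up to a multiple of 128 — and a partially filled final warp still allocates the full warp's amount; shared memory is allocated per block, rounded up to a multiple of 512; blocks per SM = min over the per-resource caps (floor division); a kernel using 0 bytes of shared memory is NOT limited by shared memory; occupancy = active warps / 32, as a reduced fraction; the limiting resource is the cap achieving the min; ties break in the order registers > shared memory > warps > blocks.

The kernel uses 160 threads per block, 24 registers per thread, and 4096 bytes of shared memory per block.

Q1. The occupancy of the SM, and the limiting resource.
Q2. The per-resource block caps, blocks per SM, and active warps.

Answer: occupancy 15/16, limited by warps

registers: 8 blocks
shared memory: 24 blocks
warps: 3 blocks
blocks: 32 blocks

Answer: 3 blocks, 30 active warps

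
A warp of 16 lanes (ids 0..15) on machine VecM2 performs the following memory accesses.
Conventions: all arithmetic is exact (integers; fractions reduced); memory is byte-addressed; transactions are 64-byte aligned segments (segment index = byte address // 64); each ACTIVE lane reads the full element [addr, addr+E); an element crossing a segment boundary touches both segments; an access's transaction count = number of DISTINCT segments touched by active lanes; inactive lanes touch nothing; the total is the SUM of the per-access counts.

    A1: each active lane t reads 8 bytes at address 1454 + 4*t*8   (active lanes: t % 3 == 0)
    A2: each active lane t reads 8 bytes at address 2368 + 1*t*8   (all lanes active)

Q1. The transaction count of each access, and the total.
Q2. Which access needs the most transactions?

A1: 6 transactions
A2: 2 transactions

Answer: 6,2; total 8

Answer: A1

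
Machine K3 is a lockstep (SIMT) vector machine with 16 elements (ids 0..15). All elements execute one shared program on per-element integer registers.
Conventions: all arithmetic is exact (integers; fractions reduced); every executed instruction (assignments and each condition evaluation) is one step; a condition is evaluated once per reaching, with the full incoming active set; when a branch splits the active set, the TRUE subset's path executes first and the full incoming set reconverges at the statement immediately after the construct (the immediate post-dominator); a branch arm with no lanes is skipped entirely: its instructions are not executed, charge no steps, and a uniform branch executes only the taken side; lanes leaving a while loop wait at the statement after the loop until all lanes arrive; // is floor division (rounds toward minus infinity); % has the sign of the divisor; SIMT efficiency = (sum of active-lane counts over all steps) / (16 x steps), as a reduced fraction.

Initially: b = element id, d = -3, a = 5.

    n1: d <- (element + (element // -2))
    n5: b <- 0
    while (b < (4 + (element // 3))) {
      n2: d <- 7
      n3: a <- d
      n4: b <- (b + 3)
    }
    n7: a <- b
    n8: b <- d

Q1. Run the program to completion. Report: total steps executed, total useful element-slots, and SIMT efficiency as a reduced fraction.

Answer: 17 steps, 236 useful, 59/68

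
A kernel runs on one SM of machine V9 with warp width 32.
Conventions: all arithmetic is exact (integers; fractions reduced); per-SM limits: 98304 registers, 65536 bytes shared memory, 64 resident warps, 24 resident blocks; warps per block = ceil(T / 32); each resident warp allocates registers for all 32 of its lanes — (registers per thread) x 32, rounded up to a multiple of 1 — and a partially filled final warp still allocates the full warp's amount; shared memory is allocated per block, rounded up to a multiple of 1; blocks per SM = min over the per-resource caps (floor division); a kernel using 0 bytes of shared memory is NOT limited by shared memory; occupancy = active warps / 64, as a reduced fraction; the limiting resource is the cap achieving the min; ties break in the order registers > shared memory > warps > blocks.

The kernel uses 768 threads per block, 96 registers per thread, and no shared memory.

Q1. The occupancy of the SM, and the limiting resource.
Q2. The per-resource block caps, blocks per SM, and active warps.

Answer: occupancy 3/8, limited by registers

registers: 1 block
shared memory: no limit (kernel uses none)
warps: 2 blocks
blocks: 24 blocks

Answer: 1 block, 24 active warps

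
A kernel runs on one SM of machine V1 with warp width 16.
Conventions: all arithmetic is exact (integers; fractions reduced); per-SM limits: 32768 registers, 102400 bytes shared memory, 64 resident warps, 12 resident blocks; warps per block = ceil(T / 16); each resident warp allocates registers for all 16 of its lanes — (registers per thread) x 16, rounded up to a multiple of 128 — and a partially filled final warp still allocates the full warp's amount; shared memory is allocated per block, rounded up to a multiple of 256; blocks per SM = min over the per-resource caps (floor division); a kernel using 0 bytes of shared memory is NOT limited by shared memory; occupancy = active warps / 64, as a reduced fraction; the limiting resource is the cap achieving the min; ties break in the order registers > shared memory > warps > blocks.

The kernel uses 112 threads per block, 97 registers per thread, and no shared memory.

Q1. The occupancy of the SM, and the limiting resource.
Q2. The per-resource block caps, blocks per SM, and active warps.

Answer: occupancy 7/32, limited by registers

registers: 2 blocks
shared memory: no limit (kernel uses none)
warps: 9 blocks
blocks: 12 blocks

Answer: 2 blocks, 14 active warps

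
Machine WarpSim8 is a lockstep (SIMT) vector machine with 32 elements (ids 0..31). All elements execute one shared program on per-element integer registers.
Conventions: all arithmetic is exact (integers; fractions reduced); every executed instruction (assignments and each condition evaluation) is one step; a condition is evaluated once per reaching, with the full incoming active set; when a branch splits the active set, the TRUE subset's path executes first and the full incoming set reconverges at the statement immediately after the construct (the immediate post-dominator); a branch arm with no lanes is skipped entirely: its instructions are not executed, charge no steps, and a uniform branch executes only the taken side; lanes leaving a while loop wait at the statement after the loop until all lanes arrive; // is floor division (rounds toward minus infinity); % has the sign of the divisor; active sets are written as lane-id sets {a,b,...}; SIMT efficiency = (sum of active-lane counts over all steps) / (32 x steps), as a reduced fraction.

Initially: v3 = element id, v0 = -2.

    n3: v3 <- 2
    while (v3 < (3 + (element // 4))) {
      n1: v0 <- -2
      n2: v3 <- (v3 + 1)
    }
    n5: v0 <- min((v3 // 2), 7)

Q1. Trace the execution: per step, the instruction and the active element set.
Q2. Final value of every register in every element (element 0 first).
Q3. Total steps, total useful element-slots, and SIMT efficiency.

step 0: v3 <- 2                      {0,1,2,3,4,5,6,7,8,9,10,11,12,13,14,15,16,17,18,19,20,21,22,23,24,25,26,27,28,29,30,31}
step 1: eval (v3 < (3 + (element // 4))) {0,1,2,3,4,5,6,7,8,9,10,11,12,13,14,15,16,17,18,19,20,21,22,23,24,25,26,27,28,29,30,31}
step 2: v0 <- -2                     {0,1,2,3,4,5,6,7,8,9,10,11,12,13,14,15,16,17,18,19,20,21,22,23,24,25,26,27,28,29,30,31}
step 3: v3 <- (v3 + 1)               {0,1,2,3,4,5,6,7,8,9,10,11,12,13,14,15,16,17,18,19,20,21,22,23,24,25,26,27,28,29,30,31}
step 4: eval (v3 < (3 + (element // 4))) {0,1,2,3,4,5,6,7,8,9,10,11,12,13,14,15,16,17,18,19,20,21,22,23,24,25,26,27,28,29,30,31}
step 5: v0 <- -2                     {4,5,6,7,8,9,10,11,12,13,14,15,16,17,18,19,20,21,22,23,24,25,26,27,28,29,30,31}
step 6: v3 <- (v3 + 1)               {4,5,6,7,8,9,10,11,12,13,14,15,16,17,18,19,20,21,22,23,24,25,26,27,28,29,30,31}
step 7: eval (v3 < (3 + (element // 4))) {4,5,6,7,8,9,10,11,12,13,14,15,16,17,18,19,20,21,22,23,24,25,26,27,28,29,30,31}
step 8: v0 <- -2                     {8,9,10,11,12,13,14,15,16,17,18,19,20,21,22,23,24,25,26,27,28,29,30,31}
step 9: v3 <- (v3 + 1)               {8,9,10,11,12,13,14,15,16,17,18,19,20,21,22,23,24,25,26,27,28,29,30,31}
step 10: eval (v3 < (3 + (element // 4))) {8,9,10,11,12,13,14,15,16,17,18,19,20,21,22,23,24,25,26,27,28,29,30,31}
step 11: v0 <- -2                     {12,13,14,15,16,17,18,19,20,21,22,23,24,25,26,27,28,29,30,31}
step 12: v3 <- (v3 + 1)               {12,13,14,15,16,17,18,19,20,21,22,23,24,25,26,27,28,29,30,31}
step 13: eval (v3 < (3 + (element // 4))) {12,13,14,15,16,17,18,19,20,21,22,23,24,25,26,27,28,29,30,31}
step 14: v0 <- -2                     {16,17,18,19,20,21,22,23,24,25,26,27,28,29,30,31}
step 15: v3 <- (v3 + 1)               {16,17,18,19,20,21,22,23,24,25,26,27,28,29,30,31}
step 16: eval (v3 < (3 + (element // 4))) {16,17,18,19,20,21,22,23,24,25,26,27,28,29,30,31}
step 17: v0 <- -2                     {20,21,22,23,24,25,26,27,28,29,30,31}
step 18: v3 <- (v3 + 1)               {20,21,22,23,24,25,26,27,28,29,30,31}
step 19: eval (v3 < (3 + (element // 4))) {20,21,22,23,24,25,26,27,28,29,30,31}
step 20: v0 <- -2                     {24,25,26,27,28,29,30,31}
step 21: v3 <- (v3 + 1)               {24,25,26,27,28,29,30,31}
step 22: eval (v3 < (3 + (element // 4))) {24,25,26,27,28,29,30,31}
step 23: v0 <- -2                     {28,29,30,31}
step 24: v3 <- (v3 + 1)               {28,29,30,31}
step 25: eval (v3 < (3 + (element // 4))) {28,29,30,31}
step 26: v0 <- min((v3 // 2), 7)      {0,1,2,3,4,5,6,7,8,9,10,11,12,13,14,15,16,17,18,19,20,21,22,23,24,25,26,27,28,29,30,31}

Answer: 27 steps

v3: 3,3,3,3,4,4,4,4,5,5,5,5,6,6,6,6,7,7,7,7,8,8,8,8,9,9,9,9,10,10,10,10
v0: 1,1,1,1,2,2,2,2,2,2,2,2,3,3,3,3,3,3,3,3,4,4,4,4,4,4,4,4,5,5,5,5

steps = 27; useful = 528; efficiency = 528/864 = 11/18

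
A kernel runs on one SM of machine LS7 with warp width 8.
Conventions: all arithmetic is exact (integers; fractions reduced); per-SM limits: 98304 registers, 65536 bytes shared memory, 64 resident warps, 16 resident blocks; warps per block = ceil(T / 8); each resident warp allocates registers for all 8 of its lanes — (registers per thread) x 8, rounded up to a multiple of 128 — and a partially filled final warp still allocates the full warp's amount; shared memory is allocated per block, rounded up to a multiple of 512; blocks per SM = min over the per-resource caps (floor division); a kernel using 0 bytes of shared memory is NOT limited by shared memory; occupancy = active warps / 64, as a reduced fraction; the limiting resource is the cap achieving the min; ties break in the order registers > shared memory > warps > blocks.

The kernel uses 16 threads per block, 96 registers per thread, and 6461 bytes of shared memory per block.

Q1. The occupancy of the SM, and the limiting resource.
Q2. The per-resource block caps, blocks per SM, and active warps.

Answer: occupancy 9/32, limited by shared memory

registers: 64 blocks
shared memory: 9 blocks
warps: 32 blocks
blocks: 16 blocks

Answer: 9 blocks, 18 active warps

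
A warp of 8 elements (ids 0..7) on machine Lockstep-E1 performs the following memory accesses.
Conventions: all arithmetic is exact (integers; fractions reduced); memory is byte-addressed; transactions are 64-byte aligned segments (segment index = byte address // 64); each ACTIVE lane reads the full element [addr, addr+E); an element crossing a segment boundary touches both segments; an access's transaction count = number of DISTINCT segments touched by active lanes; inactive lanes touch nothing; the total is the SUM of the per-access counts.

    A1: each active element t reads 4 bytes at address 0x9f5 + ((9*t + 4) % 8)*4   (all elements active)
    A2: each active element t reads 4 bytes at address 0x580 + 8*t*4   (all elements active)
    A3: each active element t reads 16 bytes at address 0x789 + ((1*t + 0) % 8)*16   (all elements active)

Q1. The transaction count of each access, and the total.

A1: 2 transactions
A2: 4 transactions
A3: 3 transactions

Answer: 2,4,3; total 9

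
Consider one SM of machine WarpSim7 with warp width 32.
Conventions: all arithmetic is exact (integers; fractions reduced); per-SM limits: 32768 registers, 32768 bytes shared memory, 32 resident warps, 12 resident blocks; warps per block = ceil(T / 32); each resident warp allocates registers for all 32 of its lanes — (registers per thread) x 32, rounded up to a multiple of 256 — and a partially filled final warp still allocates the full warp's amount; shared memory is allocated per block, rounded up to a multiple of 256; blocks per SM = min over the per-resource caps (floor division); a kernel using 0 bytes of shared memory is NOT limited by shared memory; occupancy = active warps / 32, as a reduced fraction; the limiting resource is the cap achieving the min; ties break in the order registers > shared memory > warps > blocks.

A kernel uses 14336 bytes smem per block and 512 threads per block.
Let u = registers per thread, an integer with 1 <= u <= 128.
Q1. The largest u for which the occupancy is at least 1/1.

Answer: u = 32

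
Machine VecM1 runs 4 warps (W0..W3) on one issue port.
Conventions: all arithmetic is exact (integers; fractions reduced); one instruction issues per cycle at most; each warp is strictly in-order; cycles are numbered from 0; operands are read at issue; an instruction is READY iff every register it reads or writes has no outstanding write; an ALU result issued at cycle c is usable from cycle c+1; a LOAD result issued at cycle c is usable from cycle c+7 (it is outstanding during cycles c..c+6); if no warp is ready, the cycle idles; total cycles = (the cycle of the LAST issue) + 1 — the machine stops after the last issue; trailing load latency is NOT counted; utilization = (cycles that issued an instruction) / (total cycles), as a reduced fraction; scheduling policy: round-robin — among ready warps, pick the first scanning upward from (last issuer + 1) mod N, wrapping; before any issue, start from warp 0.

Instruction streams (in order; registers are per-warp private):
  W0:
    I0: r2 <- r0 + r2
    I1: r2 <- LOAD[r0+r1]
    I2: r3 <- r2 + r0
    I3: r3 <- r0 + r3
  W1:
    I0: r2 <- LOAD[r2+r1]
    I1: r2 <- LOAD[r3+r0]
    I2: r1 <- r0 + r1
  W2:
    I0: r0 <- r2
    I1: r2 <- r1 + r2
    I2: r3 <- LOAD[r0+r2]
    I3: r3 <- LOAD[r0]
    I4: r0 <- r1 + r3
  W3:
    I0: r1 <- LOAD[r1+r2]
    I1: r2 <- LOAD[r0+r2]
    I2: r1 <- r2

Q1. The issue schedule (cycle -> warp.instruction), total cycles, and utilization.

cycle 0: W0.I0
cycle 1: W1.I0
cycle 2: W2.I0
cycle 3: W3.I0
cycle 4: W0.I1
cycle 5: W2.I1
cycle 6: W3.I1
cycle 7: W2.I2
cycle 8: W1.I1
cycle 9: W1.I2
cycle 10: idle
cycle 11: W0.I2
cycle 12: W0.I3
cycle 13: W3.I2
cycle 14: W2.I3
cycle 15: idle
cycle 16: idle
cycle 17: idle
cycle 18: idle
cycle 19: idle
cycle 20: idle
cycle 21: W2.I4

Answer: 22 cycles, utilization 15/22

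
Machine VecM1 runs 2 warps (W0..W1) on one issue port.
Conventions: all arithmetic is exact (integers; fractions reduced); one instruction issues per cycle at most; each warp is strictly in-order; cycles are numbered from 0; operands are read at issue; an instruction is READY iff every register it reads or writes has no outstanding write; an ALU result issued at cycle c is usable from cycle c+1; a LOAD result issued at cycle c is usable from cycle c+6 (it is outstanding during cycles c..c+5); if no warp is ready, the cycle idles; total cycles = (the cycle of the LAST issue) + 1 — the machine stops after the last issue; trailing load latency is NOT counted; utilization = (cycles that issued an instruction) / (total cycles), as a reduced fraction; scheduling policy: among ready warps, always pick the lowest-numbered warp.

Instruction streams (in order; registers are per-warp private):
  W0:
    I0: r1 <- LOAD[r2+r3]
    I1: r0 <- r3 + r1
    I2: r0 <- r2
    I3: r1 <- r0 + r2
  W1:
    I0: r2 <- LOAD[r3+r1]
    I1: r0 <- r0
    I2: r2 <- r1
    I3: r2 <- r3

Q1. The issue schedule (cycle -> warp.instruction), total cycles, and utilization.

cycle 0: W0.I0
cycle 1: W1.I0
cycle 2: W1.I1
cycle 3: idle
cycle 4: idle
cycle 5: idle
cycle 6: W0.I1
cycle 7: W0.I2
cycle 8: W0.I3
cycle 9: W1.I2
cycle 10: W1.I3

Answer: 11 cycles, utilization 8/11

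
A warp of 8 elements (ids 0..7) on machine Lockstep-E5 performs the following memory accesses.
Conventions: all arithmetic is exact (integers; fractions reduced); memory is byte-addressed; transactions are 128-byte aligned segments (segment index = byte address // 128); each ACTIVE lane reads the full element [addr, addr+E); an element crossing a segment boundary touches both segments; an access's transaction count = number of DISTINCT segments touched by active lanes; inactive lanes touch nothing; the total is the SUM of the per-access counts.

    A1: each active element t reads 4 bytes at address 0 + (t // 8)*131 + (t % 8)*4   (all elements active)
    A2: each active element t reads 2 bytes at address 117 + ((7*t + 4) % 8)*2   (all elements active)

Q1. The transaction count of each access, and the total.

A1: 1 transaction
A2: 2 transactions

Answer: 1,2; total 3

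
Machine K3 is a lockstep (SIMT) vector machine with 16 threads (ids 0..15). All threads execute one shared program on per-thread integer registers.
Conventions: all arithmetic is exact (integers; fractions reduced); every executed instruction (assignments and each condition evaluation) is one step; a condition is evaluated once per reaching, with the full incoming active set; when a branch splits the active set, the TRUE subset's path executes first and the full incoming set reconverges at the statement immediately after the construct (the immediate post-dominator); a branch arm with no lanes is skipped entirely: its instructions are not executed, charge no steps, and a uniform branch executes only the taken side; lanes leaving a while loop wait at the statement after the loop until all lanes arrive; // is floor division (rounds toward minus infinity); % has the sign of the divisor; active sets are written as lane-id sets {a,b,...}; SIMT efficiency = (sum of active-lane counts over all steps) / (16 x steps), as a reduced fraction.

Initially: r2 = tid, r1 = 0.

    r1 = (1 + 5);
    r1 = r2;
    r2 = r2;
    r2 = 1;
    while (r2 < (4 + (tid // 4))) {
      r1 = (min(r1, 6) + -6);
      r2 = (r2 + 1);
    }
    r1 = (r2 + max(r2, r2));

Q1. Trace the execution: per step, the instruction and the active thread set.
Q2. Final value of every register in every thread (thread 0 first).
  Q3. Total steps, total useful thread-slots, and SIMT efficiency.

step 0: r1 <- (1 + 5)                {0,1,2,3,4,5,6,7,8,9,10,11,12,13,14,15}
step 1: r1 <- r2                     {0,1,2,3,4,5,6,7,8,9,10,11,12,13,14,15}
step 2: r2 <- r2                     {0,1,2,3,4,5,6,7,8,9,10,11,12,13,14,15}
step 3: r2 <- 1                      {0,1,2,3,4,5,6,7,8,9,10,11,12,13,14,15}
step 4: eval (r2 < (4 + (tid // 4))) {0,1,2,3,4,5,6,7,8,9,10,11,12,13,14,15}
step 5: r1 <- (min(r1, 6) + -6)      {0,1,2,3,4,5,6,7,8,9,10,11,12,13,14,15}
step 6: r2 <- (r2 + 1)               {0,1,2,3,4,5,6,7,8,9,10,11,12,13,14,15}
step 7: eval (r2 < (4 + (tid // 4))) {0,1,2,3,4,5,6,7,8,9,10,11,12,13,14,15}
step 8: r1 <- (min(r1, 6) + -6)      {0,1,2,3,4,5,6,7,8,9,10,11,12,13,14,15}
step 9: r2 <- (r2 + 1)               {0,1,2,3,4,5,6,7,8,9,10,11,12,13,14,15}
step 10: eval (r2 < (4 + (tid // 4))) {0,1,2,3,4,5,6,7,8,9,10,11,12,13,14,15}
step 11: r1 <- (min(r1, 6) + -6)      {0,1,2,3,4,5,6,7,8,9,10,11,12,13,14,15}
step 12: r2 <- (r2 + 1)               {0,1,2,3,4,5,6,7,8,9,10,11,12,13,14,15}
step 13: eval (r2 < (4 + (tid // 4))) {0,1,2,3,4,5,6,7,8,9,10,11,12,13,14,15}
step 14: r1 <- (min(r1, 6) + -6)      {4,5,6,7,8,9,10,11,12,13,14,15}
step 15: r2 <- (r2 + 1)               {4,5,6,7,8,9,10,11,12,13,14,15}
step 16: eval (r2 < (4 + (tid // 4))) {4,5,6,7,8,9,10,11,12,13,14,15}
step 17: r1 <- (min(r1, 6) + -6)      {8,9,10,11,12,13,14,15}
step 18: r2 <- (r2 + 1)               {8,9,10,11,12,13,14,15}
step 19: eval (r2 < (4 + (tid // 4))) {8,9,10,11,12,13,14,15}
step 20: r1 <- (min(r1, 6) + -6)      {12,13,14,15}
step 21: r2 <- (r2 + 1)               {12,13,14,15}
step 22: eval (r2 < (4 + (tid // 4))) {12,13,14,15}
step 23: r1 <- (r2 + max(r2, r2))     {0,1,2,3,4,5,6,7,8,9,10,11,12,13,14,15}

Answer: 24 steps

r2: 4,4,4,4,5,5,5,5,6,6,6,6,7,7,7,7
r1: 8,8,8,8,10,10,10,10,12,12,12,12,14,14,14,14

steps = 24; useful = 312; efficiency = 312/384 = 13/16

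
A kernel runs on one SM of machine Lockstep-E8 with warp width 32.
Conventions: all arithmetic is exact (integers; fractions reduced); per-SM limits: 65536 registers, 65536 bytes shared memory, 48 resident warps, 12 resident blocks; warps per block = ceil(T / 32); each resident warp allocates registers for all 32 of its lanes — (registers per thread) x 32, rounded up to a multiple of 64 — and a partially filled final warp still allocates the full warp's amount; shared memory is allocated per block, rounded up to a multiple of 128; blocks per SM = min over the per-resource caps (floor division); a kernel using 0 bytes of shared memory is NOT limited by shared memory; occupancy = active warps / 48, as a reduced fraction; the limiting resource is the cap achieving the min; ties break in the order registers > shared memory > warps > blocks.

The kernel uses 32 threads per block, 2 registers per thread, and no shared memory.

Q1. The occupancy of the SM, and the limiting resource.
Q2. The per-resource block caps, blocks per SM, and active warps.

Answer: occupancy 1/4, limited by blocks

registers: 1024 blocks
shared memory: no limit (kernel uses none)
warps: 48 blocks
blocks: 12 blocks

Answer: 12 blocks, 12 active warps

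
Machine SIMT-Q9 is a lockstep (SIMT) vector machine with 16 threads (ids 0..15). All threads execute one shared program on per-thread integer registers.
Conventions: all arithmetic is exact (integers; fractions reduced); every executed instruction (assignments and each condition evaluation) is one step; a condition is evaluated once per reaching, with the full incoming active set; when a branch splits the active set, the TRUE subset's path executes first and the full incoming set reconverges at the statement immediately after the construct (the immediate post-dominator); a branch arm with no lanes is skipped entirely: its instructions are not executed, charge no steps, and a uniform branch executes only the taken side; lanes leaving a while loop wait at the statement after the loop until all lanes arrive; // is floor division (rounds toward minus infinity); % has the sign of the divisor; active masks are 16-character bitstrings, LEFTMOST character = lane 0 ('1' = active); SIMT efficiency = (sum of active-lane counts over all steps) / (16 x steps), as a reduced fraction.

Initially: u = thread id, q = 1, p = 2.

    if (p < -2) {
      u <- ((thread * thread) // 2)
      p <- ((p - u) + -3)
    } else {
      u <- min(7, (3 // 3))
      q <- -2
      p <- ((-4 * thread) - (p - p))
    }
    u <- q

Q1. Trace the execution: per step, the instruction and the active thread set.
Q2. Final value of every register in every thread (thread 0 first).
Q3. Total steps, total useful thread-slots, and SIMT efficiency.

step 0: eval (p < -2)                1111111111111111
step 1: u <- min(7, (3 // 3))        1111111111111111
step 2: q <- -2                      1111111111111111
step 3: p <- ((-4 * thread) - (p - p)) 1111111111111111
step 4: u <- q                       1111111111111111

Answer: 5 steps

u: -2,-2,-2,-2,-2,-2,-2,-2,-2,-2,-2,-2,-2,-2,-2,-2
q: -2,-2,-2,-2,-2,-2,-2,-2,-2,-2,-2,-2,-2,-2,-2,-2
p: 0,-4,-8,-12,-16,-20,-24,-28,-32,-36,-40,-44,-48,-52,-56,-60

steps = 5; useful = 80; efficiency = 80/80 = 1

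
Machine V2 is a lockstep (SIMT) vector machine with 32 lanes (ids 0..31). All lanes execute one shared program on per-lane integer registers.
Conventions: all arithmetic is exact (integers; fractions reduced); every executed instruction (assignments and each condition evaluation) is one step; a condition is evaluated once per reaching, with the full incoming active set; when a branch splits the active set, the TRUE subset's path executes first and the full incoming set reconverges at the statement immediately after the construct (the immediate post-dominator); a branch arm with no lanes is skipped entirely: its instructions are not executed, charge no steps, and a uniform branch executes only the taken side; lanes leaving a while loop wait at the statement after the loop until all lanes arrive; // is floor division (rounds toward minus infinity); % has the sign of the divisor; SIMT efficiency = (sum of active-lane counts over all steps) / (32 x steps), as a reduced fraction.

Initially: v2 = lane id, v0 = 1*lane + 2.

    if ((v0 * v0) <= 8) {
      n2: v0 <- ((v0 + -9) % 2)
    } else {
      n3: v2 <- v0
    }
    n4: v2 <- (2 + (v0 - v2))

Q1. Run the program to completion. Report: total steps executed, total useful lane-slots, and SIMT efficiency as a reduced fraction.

Answer: 4 steps, 96 useful, 3/4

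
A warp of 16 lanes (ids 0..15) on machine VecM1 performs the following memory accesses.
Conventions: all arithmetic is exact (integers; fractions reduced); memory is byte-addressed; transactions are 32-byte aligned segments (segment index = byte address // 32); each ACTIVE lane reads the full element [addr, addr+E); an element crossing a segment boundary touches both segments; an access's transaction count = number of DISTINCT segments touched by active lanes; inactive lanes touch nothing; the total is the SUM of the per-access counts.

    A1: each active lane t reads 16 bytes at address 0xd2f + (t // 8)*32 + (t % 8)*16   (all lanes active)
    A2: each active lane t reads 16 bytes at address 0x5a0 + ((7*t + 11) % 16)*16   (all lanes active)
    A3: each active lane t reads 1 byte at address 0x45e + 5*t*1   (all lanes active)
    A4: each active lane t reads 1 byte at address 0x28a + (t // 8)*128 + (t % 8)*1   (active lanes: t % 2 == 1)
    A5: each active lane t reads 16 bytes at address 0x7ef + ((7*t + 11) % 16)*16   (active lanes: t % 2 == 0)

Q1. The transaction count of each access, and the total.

A1: 6 transactions
A2: 8 transactions
A3: 4 transactions
A4: 2 transactions
A5: 9 transactions

Answer: 6,8,4,2,9; total 29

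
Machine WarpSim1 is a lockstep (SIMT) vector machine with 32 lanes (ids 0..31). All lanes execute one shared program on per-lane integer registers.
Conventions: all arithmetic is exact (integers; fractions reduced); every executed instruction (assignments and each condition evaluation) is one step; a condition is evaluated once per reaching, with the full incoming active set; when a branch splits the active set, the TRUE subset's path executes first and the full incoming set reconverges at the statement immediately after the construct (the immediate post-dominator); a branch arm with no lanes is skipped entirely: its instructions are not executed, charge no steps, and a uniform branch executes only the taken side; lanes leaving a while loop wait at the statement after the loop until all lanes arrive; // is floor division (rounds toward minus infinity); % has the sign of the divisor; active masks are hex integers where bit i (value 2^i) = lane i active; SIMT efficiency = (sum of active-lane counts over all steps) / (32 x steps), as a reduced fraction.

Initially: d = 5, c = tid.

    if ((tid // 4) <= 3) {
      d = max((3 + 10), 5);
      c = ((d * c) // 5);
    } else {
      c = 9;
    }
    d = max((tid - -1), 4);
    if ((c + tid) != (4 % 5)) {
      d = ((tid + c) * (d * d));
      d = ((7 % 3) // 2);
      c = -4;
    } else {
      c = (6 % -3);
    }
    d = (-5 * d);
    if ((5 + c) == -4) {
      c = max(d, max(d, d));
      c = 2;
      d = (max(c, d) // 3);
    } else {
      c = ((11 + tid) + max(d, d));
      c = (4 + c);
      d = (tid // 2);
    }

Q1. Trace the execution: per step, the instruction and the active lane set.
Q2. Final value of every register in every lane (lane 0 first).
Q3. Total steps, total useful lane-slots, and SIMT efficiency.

step 0: eval ((tid // 4) <= 3)       0xffffffff
step 1: d <- max((3 + 10), 5)        0x0000ffff
step 2: c <- ((d * c) // 5)          0x0000ffff
step 3: c <- 9                       0xffff0000
step 4: d <- max((tid - -1), 4)      0xffffffff
step 5: eval ((c + tid) != (4 % 5))  0xffffffff
step 6: d <- ((tid + c) * (d * d))   0xffffffff
step 7: d <- ((7 % 3) // 2)          0xffffffff
step 8: c <- -4                      0xffffffff
step 9: d <- (-5 * d)                0xffffffff
step 10: eval ((5 + c) == -4)         0xffffffff
step 11: c <- ((11 + tid) + max(d, d)) 0xffffffff
step 12: c <- (4 + c)                 0xffffffff
step 13: d <- (tid // 2)              0xffffffff

Answer: 14 steps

d: 0,0,1,1,2,2,3,3,4,4,5,5,6,6,7,7,8,8,9,9,10,10,11,11,12,12,13,13,14,14,15,15
c: 15,16,17,18,19,20,21,22,23,24,25,26,27,28,29,30,31,32,33,34,35,36,37,38,39,40,41,42,43,44,45,46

steps = 14; useful = 400; efficiency = 400/448 = 25/28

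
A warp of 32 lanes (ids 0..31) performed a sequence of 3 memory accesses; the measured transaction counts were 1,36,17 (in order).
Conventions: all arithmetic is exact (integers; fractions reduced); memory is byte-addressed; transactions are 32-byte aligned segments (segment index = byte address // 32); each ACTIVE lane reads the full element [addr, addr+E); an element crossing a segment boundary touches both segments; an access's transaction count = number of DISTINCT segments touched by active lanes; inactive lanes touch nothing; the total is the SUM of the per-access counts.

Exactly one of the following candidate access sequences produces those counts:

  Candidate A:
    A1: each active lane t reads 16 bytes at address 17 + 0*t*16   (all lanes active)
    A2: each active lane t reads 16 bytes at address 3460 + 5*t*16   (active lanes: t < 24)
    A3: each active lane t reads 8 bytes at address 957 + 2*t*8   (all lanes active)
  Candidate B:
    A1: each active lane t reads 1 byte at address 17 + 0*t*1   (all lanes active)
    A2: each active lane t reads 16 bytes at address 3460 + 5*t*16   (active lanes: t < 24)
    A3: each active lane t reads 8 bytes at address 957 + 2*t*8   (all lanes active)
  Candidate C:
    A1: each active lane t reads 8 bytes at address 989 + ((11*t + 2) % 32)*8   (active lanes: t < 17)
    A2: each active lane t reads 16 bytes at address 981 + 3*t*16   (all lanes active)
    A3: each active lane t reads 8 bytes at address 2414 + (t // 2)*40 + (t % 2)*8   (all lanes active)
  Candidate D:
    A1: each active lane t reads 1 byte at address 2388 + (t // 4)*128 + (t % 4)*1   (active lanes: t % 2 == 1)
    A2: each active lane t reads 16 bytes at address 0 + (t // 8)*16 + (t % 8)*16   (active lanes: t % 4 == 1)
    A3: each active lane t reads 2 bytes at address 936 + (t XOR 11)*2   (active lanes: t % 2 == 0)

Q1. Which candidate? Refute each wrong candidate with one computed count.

A: A1 gives 2 transactions, not 1
C: A1 gives 7 transactions, not 1
D: A1 gives 8 transactions, not 1
B: all counts match (1,36,17)

Answer: B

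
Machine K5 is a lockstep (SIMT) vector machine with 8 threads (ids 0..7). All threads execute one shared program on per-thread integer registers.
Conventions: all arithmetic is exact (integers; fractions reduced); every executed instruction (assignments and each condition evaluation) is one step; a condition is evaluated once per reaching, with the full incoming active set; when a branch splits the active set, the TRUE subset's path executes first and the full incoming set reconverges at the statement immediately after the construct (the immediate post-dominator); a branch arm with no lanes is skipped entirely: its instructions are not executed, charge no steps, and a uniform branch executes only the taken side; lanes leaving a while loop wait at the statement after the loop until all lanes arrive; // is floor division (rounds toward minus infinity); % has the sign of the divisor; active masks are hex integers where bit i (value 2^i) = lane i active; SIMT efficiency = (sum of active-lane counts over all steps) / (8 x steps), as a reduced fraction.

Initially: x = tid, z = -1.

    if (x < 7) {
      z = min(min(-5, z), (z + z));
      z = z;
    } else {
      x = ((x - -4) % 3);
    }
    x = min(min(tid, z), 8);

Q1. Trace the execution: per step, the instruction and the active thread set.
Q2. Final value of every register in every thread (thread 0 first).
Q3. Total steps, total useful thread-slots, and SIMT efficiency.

step 0: eval (x < 7)                 0xff
step 1: z <- min(min(-5, z), (z + z)) 0x7f
step 2: z <- z                       0x7f
step 3: x <- ((x - -4) % 3)          0x80
step 4: x <- min(min(tid, z), 8)     0xff

Answer: 5 steps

x: -5,-5,-5,-5,-5,-5,-5,-1
z: -5,-5,-5,-5,-5,-5,-5,-1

steps = 5; useful = 31; efficiency = 31/40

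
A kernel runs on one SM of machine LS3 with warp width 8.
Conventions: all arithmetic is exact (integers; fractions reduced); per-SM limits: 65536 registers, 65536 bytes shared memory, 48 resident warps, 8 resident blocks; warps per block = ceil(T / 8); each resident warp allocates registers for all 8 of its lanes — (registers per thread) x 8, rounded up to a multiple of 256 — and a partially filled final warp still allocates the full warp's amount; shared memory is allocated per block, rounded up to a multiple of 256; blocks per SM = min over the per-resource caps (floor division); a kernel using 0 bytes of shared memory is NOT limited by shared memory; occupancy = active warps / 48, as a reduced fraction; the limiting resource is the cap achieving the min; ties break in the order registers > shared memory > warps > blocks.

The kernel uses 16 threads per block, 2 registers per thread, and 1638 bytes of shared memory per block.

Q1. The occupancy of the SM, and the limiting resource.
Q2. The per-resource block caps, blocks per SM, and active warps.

Answer: occupancy 1/3, limited by blocks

registers: 128 blocks
shared memory: 36 blocks
warps: 24 blocks
blocks: 8 blocks

Answer: 8 blocks, 16 active warps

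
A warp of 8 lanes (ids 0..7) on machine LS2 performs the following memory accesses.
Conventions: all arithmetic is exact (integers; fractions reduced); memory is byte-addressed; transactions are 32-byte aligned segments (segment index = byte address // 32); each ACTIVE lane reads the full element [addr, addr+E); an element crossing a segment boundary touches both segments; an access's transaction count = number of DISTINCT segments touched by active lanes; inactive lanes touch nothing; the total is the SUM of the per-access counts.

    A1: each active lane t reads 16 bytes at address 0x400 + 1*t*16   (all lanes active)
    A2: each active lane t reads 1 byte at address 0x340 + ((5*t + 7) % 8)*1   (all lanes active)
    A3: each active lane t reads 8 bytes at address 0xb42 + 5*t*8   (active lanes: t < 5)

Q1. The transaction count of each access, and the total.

A1: 4 transactions
A2: 1 transaction
A3: 6 transactions

Answer: 4,1,6; total 11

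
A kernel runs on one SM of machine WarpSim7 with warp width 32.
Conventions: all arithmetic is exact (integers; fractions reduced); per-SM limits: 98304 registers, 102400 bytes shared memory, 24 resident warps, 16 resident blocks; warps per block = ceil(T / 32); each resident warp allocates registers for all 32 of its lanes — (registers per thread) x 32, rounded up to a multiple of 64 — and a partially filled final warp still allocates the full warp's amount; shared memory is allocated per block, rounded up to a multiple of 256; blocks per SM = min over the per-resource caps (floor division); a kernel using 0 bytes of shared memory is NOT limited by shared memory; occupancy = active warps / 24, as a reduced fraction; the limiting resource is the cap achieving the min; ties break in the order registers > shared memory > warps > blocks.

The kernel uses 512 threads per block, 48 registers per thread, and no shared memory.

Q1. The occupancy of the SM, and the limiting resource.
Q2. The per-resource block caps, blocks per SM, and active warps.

Answer: occupancy 2/3, limited by warps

registers: 4 blocks
shared memory: no limit (kernel uses none)
warps: 1 block
blocks: 16 blocks

Answer: 1 block, 16 active warps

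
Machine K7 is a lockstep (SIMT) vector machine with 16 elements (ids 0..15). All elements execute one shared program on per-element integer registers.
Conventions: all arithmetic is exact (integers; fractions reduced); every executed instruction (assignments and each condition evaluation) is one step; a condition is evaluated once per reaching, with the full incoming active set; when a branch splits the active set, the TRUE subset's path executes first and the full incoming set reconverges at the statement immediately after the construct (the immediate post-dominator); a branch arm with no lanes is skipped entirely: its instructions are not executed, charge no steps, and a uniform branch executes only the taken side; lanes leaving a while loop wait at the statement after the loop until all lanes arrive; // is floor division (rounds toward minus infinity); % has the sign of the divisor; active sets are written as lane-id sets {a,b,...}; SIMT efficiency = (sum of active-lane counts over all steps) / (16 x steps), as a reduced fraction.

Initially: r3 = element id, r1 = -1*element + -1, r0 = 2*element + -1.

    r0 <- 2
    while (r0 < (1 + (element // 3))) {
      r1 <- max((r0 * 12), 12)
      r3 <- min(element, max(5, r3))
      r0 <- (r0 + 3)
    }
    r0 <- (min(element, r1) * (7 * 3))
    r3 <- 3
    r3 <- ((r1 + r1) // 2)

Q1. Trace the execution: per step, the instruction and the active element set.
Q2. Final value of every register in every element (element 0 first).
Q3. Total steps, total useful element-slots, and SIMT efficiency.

step 0: r0 <- 2                      {0,1,2,3,4,5,6,7,8,9,10,11,12,13,14,15}
step 1: eval (r0 < (1 + (element // 3))) {0,1,2,3,4,5,6,7,8,9,10,11,12,13,14,15}
step 2: r1 <- max((r0 * 12), 12)     {6,7,8,9,10,11,12,13,14,15}
step 3: r3 <- min(element, max(5, r3)) {6,7,8,9,10,11,12,13,14,15}
step 4: r0 <- (r0 + 3)               {6,7,8,9,10,11,12,13,14,15}
step 5: eval (r0 < (1 + (element // 3))) {6,7,8,9,10,11,12,13,14,15}
step 6: r1 <- max((r0 * 12), 12)     {15}
step 7: r3 <- min(element, max(5, r3)) {15}
step 8: r0 <- (r0 + 3)               {15}
step 9: eval (r0 < (1 + (element // 3))) {15}
step 10: r0 <- (min(element, r1) * (7 * 3)) {0,1,2,3,4,5,6,7,8,9,10,11,12,13,14,15}
step 11: r3 <- 3                      {0,1,2,3,4,5,6,7,8,9,10,11,12,13,14,15}
step 12: r3 <- ((r1 + r1) // 2)       {0,1,2,3,4,5,6,7,8,9,10,11,12,13,14,15}

Answer: 13 steps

r3: -1,-2,-3,-4,-5,-6,24,24,24,24,24,24,24,24,24,60
r1: -1,-2,-3,-4,-5,-6,24,24,24,24,24,24,24,24,24,60
r0: -21,-42,-63,-84,-105,-126,126,147,168,189,210,231,252,273,294,315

steps = 13; useful = 124; efficiency = 124/208 = 31/52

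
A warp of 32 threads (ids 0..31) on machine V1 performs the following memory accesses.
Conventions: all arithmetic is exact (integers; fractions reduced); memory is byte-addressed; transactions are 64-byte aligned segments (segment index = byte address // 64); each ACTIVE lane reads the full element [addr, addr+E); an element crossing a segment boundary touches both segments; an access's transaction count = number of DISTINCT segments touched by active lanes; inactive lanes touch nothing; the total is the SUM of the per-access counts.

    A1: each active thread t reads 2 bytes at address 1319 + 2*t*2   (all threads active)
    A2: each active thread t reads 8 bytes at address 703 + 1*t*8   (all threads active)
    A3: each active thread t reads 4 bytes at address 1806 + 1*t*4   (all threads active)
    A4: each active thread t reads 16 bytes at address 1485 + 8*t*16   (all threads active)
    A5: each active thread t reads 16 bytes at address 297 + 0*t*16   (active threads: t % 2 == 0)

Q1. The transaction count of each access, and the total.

A1: 3 transactions
A2: 5 transactions
A3: 3 transactions
A4: 32 transactions
A5: 1 transaction

Answer: 3,5,3,32,1; total 44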